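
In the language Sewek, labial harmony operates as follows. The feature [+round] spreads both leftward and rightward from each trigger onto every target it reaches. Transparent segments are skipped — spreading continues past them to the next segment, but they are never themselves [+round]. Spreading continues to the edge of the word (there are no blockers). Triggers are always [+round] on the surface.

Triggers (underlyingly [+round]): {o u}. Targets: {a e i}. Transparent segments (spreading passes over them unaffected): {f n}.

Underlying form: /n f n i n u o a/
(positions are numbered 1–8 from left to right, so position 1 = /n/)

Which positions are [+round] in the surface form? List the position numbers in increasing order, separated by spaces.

From /u/ at 6 rightward: 7 /o/ is itself a trigger — this domain ends here.
From /u/ at 6 leftward: 5 /n/ transparent; 4 /i/ → [+round]; 3 /n/ transparent; 2 /f/ transparent; 1 /n/ transparent; word edge.
From /o/ at 7 rightward: 8 /a/ → [+round]; word edge.
From /o/ at 7 leftward: 6 /u/ is itself a trigger — this domain ends here.

4 6 7 8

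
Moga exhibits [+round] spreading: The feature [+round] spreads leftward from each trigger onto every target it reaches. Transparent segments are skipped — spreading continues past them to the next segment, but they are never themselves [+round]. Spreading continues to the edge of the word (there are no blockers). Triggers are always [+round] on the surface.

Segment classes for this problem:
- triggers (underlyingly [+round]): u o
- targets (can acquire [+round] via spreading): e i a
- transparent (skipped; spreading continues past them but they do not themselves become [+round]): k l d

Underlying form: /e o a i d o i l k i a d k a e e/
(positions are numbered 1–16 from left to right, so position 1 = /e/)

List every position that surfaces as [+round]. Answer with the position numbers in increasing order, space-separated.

From /o/ at 2 leftward: 1 /e/ → [+round]; word edge.
From /o/ at 6 leftward: 5 /d/ transparent; 4 /i/ → [+round]; 3 /a/ → [+round]; 2 /o/ is itself a trigger — this domain ends here.
Targets with no active source: positions 7 10 11 14 15 16 stay [-round].

1 2 3 4 6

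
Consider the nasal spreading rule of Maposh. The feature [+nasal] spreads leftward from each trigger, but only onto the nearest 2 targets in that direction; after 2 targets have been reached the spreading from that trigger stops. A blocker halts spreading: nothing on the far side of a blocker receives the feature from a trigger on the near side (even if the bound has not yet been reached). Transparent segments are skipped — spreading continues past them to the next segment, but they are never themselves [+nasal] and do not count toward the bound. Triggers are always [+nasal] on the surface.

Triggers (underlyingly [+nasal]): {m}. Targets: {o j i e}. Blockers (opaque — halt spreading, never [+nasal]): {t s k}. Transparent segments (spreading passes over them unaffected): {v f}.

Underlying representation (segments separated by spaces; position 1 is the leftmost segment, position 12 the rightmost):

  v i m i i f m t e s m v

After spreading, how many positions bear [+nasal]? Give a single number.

6

From /m/ at 3 leftward: 2 /i/ → [+nasal]; 1 /v/ transparent; word edge.
From /m/ at 7 leftward: 6 /f/ transparent; 5 /i/ → [+nasal]; 4 /i/ → [+nasal]; bound reached.
From /m/ at 11 leftward: 10 /s/ blocks.
Target with no active source: position 9 stays [-nasal].
[+nasal] positions on the surface: 2 3 4 5 7 11.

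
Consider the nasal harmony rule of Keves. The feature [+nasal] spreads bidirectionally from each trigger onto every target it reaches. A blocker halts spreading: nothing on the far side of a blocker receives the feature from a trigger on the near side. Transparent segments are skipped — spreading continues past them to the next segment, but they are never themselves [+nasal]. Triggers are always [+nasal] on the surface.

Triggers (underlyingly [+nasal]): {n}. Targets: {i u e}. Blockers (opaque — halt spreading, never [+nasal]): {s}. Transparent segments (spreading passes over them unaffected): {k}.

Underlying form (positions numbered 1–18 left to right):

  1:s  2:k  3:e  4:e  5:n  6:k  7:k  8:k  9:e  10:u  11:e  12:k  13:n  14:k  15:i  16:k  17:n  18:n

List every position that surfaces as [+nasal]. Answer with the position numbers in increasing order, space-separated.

From /n/ at 5 rightward: 6 /k/ transparent; 7 /k/ transparent; 8 /k/ transparent; 9 /e/ → [+nasal]; 10 /u/ → [+nasal]; 11 /e/ → [+nasal]; 12 /k/ transparent; 13 /n/ is itself a trigger — this domain ends here.
From /n/ at 5 leftward: 4 /e/ → [+nasal]; 3 /e/ → [+nasal]; 2 /k/ transparent; 1 /s/ blocks.
From /n/ at 13 rightward: 14 /k/ transparent; 15 /i/ → [+nasal]; 16 /k/ transparent; 17 /n/ is itself a trigger — this domain ends here.
From /n/ at 13 leftward: 12 /k/ transparent; 11 /e/ → [+nasal]; 10 /u/ → [+nasal]; 9 /e/ → [+nasal]; 8 /k/ transparent; 7 /k/ transparent; 6 /k/ transparent; 5 /n/ is itself a trigger — this domain ends here.
From /n/ at 17 rightward: 18 /n/ is itself a trigger — this domain ends here.
From /n/ at 17 leftward: 16 /k/ transparent; 15 /i/ → [+nasal]; 14 /k/ transparent; 13 /n/ is itself a trigger — this domain ends here.
From /n/ at 18 rightward: word edge.
From /n/ at 18 leftward: 17 /n/ is itself a trigger — this domain ends here.

3 4 5 9 10 11 13 15 17 18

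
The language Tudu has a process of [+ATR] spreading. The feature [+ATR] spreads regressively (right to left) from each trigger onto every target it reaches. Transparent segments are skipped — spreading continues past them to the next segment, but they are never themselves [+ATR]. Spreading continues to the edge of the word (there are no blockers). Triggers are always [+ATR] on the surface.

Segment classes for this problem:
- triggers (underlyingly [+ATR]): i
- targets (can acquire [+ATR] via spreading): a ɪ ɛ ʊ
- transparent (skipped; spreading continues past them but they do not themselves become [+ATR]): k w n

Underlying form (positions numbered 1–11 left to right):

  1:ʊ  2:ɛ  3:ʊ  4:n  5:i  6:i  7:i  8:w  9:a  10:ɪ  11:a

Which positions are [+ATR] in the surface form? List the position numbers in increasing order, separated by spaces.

From /i/ at 5 leftward: 4 /n/ transparent; 3 /ʊ/ → [+ATR]; 2 /ɛ/ → [+ATR]; 1 /ʊ/ → [+ATR]; word edge.
From /i/ at 6 leftward: 5 /i/ is itself a trigger — this domain ends here.
From /i/ at 7 leftward: 6 /i/ is itself a trigger — this domain ends here.
Targets with no active source: positions 9 10 11 stay [-ATR].

1 2 3 5 6 7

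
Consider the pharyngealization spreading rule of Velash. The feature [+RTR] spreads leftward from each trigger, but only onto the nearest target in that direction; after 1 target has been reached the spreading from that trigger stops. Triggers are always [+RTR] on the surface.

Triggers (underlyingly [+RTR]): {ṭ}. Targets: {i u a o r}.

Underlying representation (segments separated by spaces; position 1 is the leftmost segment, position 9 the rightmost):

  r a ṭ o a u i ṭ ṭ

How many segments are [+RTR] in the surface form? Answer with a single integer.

From /ṭ/ at 3 leftward: 2 /a/ → [+RTR]; bound reached.
From /ṭ/ at 8 leftward: 7 /i/ → [+RTR]; bound reached.
From /ṭ/ at 9 leftward: 8 /ṭ/ is itself a trigger — this domain ends here.
Targets with no active source: positions 1 4 5 6 stay [-emphatic].
[+RTR] positions on the surface: 2 3 7 8 9.

5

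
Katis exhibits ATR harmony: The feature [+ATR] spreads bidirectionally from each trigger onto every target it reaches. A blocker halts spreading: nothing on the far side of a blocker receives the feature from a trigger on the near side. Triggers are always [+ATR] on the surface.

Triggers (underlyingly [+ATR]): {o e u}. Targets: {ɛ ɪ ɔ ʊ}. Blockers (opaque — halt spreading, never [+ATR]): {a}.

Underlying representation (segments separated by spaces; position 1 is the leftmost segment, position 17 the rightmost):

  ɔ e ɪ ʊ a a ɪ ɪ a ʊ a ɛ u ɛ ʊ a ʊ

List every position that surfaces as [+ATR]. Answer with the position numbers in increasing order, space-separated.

1 2 3 4 12 13 14 15

From /e/ at 2 rightward: 3 /ɪ/ → [+ATR]; 4 /ʊ/ → [+ATR]; 5 /a/ blocks.
From /e/ at 2 leftward: 1 /ɔ/ → [+ATR]; word edge.
From /u/ at 13 rightward: 14 /ɛ/ → [+ATR]; 15 /ʊ/ → [+ATR]; 16 /a/ blocks.
From /u/ at 13 leftward: 12 /ɛ/ → [+ATR]; 11 /a/ blocks.
Targets with no active source: positions 7 8 10 17 stay [-ATR].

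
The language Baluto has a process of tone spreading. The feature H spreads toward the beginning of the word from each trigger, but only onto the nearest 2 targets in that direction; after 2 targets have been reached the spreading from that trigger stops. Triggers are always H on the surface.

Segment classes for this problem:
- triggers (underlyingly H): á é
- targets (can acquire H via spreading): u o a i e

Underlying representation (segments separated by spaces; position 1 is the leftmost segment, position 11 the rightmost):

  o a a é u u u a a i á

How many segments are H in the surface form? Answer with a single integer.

6

From /é/ at 4 leftward: 3 /a/ → H; 2 /a/ → H; bound reached.
From /á/ at 11 leftward: 10 /i/ → H; 9 /a/ → H; bound reached.
Targets with no active source: positions 1 5 6 7 8 stay [-high tone].
H positions on the surface: 2 3 4 9 10 11.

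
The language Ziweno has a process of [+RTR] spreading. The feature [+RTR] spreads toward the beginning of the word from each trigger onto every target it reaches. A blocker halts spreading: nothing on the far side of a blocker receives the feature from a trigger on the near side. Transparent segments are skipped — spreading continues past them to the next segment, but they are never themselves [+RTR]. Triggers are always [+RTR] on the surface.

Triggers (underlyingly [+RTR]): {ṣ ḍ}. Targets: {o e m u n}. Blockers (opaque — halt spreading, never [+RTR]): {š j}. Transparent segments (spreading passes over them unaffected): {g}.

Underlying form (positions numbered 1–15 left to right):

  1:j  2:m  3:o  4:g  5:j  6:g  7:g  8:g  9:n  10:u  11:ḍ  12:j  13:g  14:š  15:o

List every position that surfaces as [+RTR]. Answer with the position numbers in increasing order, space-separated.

From /ḍ/ at 11 leftward: 10 /u/ → [+RTR]; 9 /n/ → [+RTR]; 8 /g/ transparent; 7 /g/ transparent; 6 /g/ transparent; 5 /j/ blocks.
Targets with no active source: positions 2 3 15 stay [-emphatic].

9 10 11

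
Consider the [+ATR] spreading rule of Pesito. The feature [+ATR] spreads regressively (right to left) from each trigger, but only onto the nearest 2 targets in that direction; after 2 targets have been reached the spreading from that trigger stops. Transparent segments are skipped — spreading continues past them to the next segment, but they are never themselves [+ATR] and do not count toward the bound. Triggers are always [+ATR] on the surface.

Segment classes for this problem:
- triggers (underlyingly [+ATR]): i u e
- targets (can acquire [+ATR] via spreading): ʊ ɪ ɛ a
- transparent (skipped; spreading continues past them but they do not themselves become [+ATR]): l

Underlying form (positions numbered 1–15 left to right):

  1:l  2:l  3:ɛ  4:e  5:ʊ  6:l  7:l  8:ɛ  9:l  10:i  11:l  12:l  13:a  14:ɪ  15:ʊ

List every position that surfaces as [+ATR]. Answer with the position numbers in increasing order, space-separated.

3 4 5 8 10

From /e/ at 4 leftward: 3 /ɛ/ → [+ATR]; 2 /l/ transparent; 1 /l/ transparent; word edge.
From /i/ at 10 leftward: 9 /l/ transparent; 8 /ɛ/ → [+ATR]; 7 /l/ transparent; 6 /l/ transparent; 5 /ʊ/ → [+ATR]; bound reached.
Targets with no active source: positions 13 14 15 stay [-ATR].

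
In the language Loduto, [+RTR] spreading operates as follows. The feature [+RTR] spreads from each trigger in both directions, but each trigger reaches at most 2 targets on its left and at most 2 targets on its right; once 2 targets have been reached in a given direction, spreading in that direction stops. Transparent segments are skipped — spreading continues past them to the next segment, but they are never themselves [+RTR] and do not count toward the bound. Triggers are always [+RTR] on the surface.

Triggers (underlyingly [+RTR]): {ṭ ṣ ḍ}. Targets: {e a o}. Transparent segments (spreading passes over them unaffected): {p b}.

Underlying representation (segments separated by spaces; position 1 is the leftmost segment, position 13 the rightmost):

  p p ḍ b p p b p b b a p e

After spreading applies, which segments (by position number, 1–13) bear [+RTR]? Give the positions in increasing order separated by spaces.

3 11 13

From /ḍ/ at 3 rightward: 4 /b/ transparent; 5 /p/ transparent; 6 /p/ transparent; 7 /b/ transparent; 8 /p/ transparent; 9 /b/ transparent; 10 /b/ transparent; 11 /a/ → [+RTR]; 12 /p/ transparent; 13 /e/ → [+RTR]; bound reached.
From /ḍ/ at 3 leftward: 2 /p/ transparent; 1 /p/ transparent; word edge.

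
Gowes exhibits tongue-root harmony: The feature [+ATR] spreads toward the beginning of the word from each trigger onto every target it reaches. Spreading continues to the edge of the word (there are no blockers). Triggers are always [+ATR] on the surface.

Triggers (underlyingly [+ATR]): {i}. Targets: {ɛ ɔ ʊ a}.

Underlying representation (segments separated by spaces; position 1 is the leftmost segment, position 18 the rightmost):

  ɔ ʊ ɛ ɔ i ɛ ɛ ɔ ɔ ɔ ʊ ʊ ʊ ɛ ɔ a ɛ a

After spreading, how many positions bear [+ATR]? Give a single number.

From /i/ at 5 leftward: 4 /ɔ/ → [+ATR]; 3 /ɛ/ → [+ATR]; 2 /ʊ/ → [+ATR]; 1 /ɔ/ → [+ATR]; word edge.
Targets with no active source: positions 6 7 8 9 10 11 12 13 14 15 16 17 18 stay [-ATR].
[+ATR] positions on the surface: 1 2 3 4 5.

5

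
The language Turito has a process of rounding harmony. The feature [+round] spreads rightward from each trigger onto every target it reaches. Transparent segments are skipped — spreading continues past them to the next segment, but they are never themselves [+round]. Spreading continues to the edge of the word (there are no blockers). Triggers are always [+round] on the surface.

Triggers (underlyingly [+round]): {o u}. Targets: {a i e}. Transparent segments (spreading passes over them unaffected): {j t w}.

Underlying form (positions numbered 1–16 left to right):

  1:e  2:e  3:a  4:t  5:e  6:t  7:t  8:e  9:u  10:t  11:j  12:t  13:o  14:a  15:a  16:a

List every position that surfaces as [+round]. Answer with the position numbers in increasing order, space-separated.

From /u/ at 9 rightward: 10 /t/ transparent; 11 /j/ transparent; 12 /t/ transparent; 13 /o/ is itself a trigger — this domain ends here.
From /o/ at 13 rightward: 14 /a/ → [+round]; 15 /a/ → [+round]; 16 /a/ → [+round]; word edge.
Targets with no active source: positions 1 2 3 5 8 stay [-round].

9 13 14 15 16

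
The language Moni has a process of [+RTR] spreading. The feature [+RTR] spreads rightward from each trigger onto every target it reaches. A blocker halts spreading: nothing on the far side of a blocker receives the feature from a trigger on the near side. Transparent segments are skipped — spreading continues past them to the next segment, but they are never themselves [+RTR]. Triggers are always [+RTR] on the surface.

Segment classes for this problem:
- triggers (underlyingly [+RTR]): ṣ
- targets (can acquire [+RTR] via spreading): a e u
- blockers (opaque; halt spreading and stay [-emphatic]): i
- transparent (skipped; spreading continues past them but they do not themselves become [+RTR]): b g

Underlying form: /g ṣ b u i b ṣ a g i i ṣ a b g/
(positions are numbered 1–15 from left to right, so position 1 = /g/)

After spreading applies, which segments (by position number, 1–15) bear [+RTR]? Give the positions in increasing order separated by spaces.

2 4 7 8 12 13

From /ṣ/ at 2 rightward: 3 /b/ transparent; 4 /u/ → [+RTR]; 5 /i/ blocks.
From /ṣ/ at 7 rightward: 8 /a/ → [+RTR]; 9 /g/ transparent; 10 /i/ blocks.
From /ṣ/ at 12 rightward: 13 /a/ → [+RTR]; 14 /b/ transparent; 15 /g/ transparent; word edge.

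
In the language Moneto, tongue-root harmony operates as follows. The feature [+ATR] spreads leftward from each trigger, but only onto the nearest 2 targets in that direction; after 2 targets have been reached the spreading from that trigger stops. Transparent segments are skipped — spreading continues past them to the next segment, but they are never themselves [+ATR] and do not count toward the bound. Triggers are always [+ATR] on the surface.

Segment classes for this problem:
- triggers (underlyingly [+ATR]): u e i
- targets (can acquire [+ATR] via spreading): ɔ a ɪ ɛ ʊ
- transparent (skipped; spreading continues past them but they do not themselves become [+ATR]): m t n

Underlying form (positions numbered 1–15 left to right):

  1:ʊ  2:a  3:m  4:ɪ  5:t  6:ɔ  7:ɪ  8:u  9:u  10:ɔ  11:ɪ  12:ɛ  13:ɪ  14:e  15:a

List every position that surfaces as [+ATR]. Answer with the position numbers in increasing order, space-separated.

6 7 8 9 12 13 14

From /u/ at 8 leftward: 7 /ɪ/ → [+ATR]; 6 /ɔ/ → [+ATR]; bound reached.
From /u/ at 9 leftward: 8 /u/ is itself a trigger — this domain ends here.
From /e/ at 14 leftward: 13 /ɪ/ → [+ATR]; 12 /ɛ/ → [+ATR]; bound reached.
Targets with no active source: positions 1 2 4 10 11 15 stay [-ATR].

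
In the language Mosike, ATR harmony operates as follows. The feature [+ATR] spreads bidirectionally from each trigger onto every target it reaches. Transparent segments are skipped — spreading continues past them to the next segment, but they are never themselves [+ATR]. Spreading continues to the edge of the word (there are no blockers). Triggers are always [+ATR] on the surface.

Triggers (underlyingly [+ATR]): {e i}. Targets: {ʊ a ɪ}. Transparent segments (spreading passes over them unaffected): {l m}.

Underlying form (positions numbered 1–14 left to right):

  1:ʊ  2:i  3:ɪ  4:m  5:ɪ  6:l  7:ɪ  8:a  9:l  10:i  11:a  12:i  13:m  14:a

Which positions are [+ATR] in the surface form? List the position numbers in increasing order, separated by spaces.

1 2 3 5 7 8 10 11 12 14

From /i/ at 2 rightward: 3 /ɪ/ → [+ATR]; 4 /m/ transparent; 5 /ɪ/ → [+ATR]; 6 /l/ transparent; 7 /ɪ/ → [+ATR]; 8 /a/ → [+ATR]; 9 /l/ transparent; 10 /i/ is itself a trigger — this domain ends here.
From /i/ at 2 leftward: 1 /ʊ/ → [+ATR]; word edge.
From /i/ at 10 rightward: 11 /a/ → [+ATR]; 12 /i/ is itself a trigger — this domain ends here.
From /i/ at 10 leftward: 9 /l/ transparent; 8 /a/ → [+ATR]; 7 /ɪ/ → [+ATR]; 6 /l/ transparent; 5 /ɪ/ → [+ATR]; 4 /m/ transparent; 3 /ɪ/ → [+ATR]; 2 /i/ is itself a trigger — this domain ends here.
From /i/ at 12 rightward: 13 /m/ transparent; 14 /a/ → [+ATR]; word edge.
From /i/ at 12 leftward: 11 /a/ → [+ATR]; 10 /i/ is itself a trigger — this domain ends here.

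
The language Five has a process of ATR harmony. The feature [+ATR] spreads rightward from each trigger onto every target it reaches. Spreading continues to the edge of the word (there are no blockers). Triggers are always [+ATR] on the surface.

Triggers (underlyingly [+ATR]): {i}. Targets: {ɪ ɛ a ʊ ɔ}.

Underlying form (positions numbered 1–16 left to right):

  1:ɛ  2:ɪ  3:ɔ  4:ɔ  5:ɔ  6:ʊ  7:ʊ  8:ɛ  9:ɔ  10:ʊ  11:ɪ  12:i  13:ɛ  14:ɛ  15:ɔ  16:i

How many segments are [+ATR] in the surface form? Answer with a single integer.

5

From /i/ at 12 rightward: 13 /ɛ/ → [+ATR]; 14 /ɛ/ → [+ATR]; 15 /ɔ/ → [+ATR]; 16 /i/ is itself a trigger — this domain ends here.
From /i/ at 16 rightward: word edge.
Targets with no active source: positions 1 2 3 4 5 6 7 8 9 10 11 stay [-ATR].
[+ATR] positions on the surface: 12 13 14 15 16.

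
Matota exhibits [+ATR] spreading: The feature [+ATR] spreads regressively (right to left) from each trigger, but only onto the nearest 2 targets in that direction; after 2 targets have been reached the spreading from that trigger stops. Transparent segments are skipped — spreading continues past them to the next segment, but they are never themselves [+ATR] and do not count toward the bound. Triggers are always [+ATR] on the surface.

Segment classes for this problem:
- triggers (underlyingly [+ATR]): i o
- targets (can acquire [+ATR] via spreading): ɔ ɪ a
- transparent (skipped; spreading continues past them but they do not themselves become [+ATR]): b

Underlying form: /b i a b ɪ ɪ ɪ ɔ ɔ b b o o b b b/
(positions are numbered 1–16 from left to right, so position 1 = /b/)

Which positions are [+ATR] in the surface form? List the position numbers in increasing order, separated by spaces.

2 8 9 12 13

From /i/ at 2 leftward: 1 /b/ transparent; word edge.
From /o/ at 12 leftward: 11 /b/ transparent; 10 /b/ transparent; 9 /ɔ/ → [+ATR]; 8 /ɔ/ → [+ATR]; bound reached.
From /o/ at 13 leftward: 12 /o/ is itself a trigger — this domain ends here.
Targets with no active source: positions 3 5 6 7 stay [-ATR].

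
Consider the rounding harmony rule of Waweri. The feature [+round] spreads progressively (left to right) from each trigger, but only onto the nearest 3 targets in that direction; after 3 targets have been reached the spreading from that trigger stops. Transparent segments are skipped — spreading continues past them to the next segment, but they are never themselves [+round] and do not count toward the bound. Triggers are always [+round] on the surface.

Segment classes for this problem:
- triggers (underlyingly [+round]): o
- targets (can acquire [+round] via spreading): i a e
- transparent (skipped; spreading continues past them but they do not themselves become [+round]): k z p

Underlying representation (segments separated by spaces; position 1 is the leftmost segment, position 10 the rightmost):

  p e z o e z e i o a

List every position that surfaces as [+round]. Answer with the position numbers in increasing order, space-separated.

4 5 7 8 9 10

From /o/ at 4 rightward: 5 /e/ → [+round]; 6 /z/ transparent; 7 /e/ → [+round]; 8 /i/ → [+round]; bound reached.
From /o/ at 9 rightward: 10 /a/ → [+round]; word edge.
Target with no active source: position 2 stays [-round].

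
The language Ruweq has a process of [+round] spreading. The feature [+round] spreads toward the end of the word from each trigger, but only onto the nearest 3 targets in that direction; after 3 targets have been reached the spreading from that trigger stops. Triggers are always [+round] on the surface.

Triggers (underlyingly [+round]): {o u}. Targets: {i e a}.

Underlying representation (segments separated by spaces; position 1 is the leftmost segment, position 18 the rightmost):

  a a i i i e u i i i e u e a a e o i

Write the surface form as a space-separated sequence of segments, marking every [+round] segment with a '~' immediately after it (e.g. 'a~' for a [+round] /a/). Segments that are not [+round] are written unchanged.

a a i i i e u~ i~ i~ i~ e u~ e~ a~ a~ e o~ i~

From /u/ at 7 rightward: 8 /i/ → [+round]; 9 /i/ → [+round]; 10 /i/ → [+round]; bound reached.
From /u/ at 12 rightward: 13 /e/ → [+round]; 14 /a/ → [+round]; 15 /a/ → [+round]; bound reached.
From /o/ at 17 rightward: 18 /i/ → [+round]; word edge.
Targets with no active source: positions 1 2 3 4 5 6 11 16 stay [-round].
[+round] positions on the surface: 7 8 9 10 12 13 14 15 17 18.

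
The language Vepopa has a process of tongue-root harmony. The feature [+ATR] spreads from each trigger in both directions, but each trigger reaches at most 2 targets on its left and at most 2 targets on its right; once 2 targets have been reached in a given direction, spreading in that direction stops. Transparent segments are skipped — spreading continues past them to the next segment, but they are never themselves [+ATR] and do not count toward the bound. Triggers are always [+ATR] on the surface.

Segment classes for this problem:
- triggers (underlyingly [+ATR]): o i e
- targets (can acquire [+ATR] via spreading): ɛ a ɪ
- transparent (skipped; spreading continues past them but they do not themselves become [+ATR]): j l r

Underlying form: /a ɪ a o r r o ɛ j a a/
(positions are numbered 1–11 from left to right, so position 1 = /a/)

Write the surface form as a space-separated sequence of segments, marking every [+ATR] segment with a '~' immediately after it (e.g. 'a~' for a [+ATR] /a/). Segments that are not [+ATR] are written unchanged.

From /o/ at 4 rightward: 5 /r/ transparent; 6 /r/ transparent; 7 /o/ is itself a trigger — this domain ends here.
From /o/ at 4 leftward: 3 /a/ → [+ATR]; 2 /ɪ/ → [+ATR]; bound reached.
From /o/ at 7 rightward: 8 /ɛ/ → [+ATR]; 9 /j/ transparent; 10 /a/ → [+ATR]; bound reached.
From /o/ at 7 leftward: 6 /r/ transparent; 5 /r/ transparent; 4 /o/ is itself a trigger — this domain ends here.
Targets with no active source: positions 1 11 stay [-ATR].
[+ATR] positions on the surface: 2 3 4 7 8 10.

a ɪ~ a~ o~ r r o~ ɛ~ j a~ a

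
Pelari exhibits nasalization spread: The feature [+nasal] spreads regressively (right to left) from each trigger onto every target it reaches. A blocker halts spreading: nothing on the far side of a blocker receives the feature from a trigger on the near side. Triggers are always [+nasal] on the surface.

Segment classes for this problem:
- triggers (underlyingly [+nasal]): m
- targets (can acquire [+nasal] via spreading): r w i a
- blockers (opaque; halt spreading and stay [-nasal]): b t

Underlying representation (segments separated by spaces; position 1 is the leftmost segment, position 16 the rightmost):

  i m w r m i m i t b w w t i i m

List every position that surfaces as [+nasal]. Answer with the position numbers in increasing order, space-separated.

1 2 3 4 5 6 7 14 15 16

From /m/ at 2 leftward: 1 /i/ → [+nasal]; word edge.
From /m/ at 5 leftward: 4 /r/ → [+nasal]; 3 /w/ → [+nasal]; 2 /m/ is itself a trigger — this domain ends here.
From /m/ at 7 leftward: 6 /i/ → [+nasal]; 5 /m/ is itself a trigger — this domain ends here.
From /m/ at 16 leftward: 15 /i/ → [+nasal]; 14 /i/ → [+nasal]; 13 /t/ blocks.
Targets with no active source: positions 8 11 12 stay [-nasal].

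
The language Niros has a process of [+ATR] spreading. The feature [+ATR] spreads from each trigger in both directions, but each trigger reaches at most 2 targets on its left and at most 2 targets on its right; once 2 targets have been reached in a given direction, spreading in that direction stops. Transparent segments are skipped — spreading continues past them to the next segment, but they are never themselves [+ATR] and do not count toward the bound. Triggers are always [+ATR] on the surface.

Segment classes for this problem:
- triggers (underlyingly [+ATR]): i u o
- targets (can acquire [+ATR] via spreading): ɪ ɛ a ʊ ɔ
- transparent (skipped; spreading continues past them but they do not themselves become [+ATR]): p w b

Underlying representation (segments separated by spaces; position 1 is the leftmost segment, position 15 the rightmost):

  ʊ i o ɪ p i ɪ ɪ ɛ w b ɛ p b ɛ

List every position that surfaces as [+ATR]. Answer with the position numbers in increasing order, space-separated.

1 2 3 4 6 7 8

From /i/ at 2 rightward: 3 /o/ is itself a trigger — this domain ends here.
From /i/ at 2 leftward: 1 /ʊ/ → [+ATR]; word edge.
From /o/ at 3 rightward: 4 /ɪ/ → [+ATR]; 5 /p/ transparent; 6 /i/ is itself a trigger — this domain ends here.
From /o/ at 3 leftward: 2 /i/ is itself a trigger — this domain ends here.
From /i/ at 6 rightward: 7 /ɪ/ → [+ATR]; 8 /ɪ/ → [+ATR]; bound reached.
From /i/ at 6 leftward: 5 /p/ transparent; 4 /ɪ/ → [+ATR]; 3 /o/ is itself a trigger — this domain ends here.
Targets with no active source: positions 9 12 15 stay [-ATR].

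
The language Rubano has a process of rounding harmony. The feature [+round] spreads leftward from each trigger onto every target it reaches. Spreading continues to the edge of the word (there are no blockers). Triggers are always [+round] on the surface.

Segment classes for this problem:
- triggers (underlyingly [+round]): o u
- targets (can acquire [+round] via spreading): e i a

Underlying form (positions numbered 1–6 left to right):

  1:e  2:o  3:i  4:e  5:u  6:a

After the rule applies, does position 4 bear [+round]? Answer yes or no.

yes

From /o/ at 2 leftward: 1 /e/ → [+round]; word edge.
From /u/ at 5 leftward: 4 /e/ → [+round]; 3 /i/ → [+round]; 2 /o/ is itself a trigger — this domain ends here.
Target with no active source: position 6 stays [-round].
[+round] positions on the surface: 1 2 3 4 5.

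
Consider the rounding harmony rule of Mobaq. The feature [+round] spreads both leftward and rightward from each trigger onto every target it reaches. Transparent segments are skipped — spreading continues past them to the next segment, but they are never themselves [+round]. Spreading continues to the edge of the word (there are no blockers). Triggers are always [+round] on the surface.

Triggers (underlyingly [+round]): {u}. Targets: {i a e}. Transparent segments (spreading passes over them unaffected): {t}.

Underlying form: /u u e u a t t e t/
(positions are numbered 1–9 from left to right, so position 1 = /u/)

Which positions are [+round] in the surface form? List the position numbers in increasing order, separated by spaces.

From /u/ at 1 rightward: 2 /u/ is itself a trigger — this domain ends here.
From /u/ at 1 leftward: word edge.
From /u/ at 2 rightward: 3 /e/ → [+round]; 4 /u/ is itself a trigger — this domain ends here.
From /u/ at 2 leftward: 1 /u/ is itself a trigger — this domain ends here.
From /u/ at 4 rightward: 5 /a/ → [+round]; 6 /t/ transparent; 7 /t/ transparent; 8 /e/ → [+round]; 9 /t/ transparent; word edge.
From /u/ at 4 leftward: 3 /e/ → [+round]; 2 /u/ is itself a trigger — this domain ends here.

1 2 3 4 5 8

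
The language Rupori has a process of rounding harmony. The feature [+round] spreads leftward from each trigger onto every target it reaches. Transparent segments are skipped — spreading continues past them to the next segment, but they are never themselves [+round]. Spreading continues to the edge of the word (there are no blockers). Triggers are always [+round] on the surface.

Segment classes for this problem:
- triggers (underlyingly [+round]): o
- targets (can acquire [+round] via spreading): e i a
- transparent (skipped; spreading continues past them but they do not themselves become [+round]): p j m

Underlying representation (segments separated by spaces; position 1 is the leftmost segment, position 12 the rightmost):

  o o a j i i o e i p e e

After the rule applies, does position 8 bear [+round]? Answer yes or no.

From /o/ at 1 leftward: word edge.
From /o/ at 2 leftward: 1 /o/ is itself a trigger — this domain ends here.
From /o/ at 7 leftward: 6 /i/ → [+round]; 5 /i/ → [+round]; 4 /j/ transparent; 3 /a/ → [+round]; 2 /o/ is itself a trigger — this domain ends here.
Targets with no active source: positions 8 9 11 12 stay [-round].
[+round] positions on the surface: 1 2 3 5 6 7.

no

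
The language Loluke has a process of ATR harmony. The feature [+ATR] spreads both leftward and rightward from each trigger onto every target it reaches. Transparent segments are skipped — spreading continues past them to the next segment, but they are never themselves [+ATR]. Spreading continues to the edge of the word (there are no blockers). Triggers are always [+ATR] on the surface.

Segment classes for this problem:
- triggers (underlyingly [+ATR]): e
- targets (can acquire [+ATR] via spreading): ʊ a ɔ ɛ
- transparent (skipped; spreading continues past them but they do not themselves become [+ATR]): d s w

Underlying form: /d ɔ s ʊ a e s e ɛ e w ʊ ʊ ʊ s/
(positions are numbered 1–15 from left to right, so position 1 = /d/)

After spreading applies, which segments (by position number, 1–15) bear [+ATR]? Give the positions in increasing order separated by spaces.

From /e/ at 6 rightward: 7 /s/ transparent; 8 /e/ is itself a trigger — this domain ends here.
From /e/ at 6 leftward: 5 /a/ → [+ATR]; 4 /ʊ/ → [+ATR]; 3 /s/ transparent; 2 /ɔ/ → [+ATR]; 1 /d/ transparent; word edge.
From /e/ at 8 rightward: 9 /ɛ/ → [+ATR]; 10 /e/ is itself a trigger — this domain ends here.
From /e/ at 8 leftward: 7 /s/ transparent; 6 /e/ is itself a trigger — this domain ends here.
From /e/ at 10 rightward: 11 /w/ transparent; 12 /ʊ/ → [+ATR]; 13 /ʊ/ → [+ATR]; 14 /ʊ/ → [+ATR]; 15 /s/ transparent; word edge.
From /e/ at 10 leftward: 9 /ɛ/ → [+ATR]; 8 /e/ is itself a trigger — this domain ends here.

2 4 5 6 8 9 10 12 13 14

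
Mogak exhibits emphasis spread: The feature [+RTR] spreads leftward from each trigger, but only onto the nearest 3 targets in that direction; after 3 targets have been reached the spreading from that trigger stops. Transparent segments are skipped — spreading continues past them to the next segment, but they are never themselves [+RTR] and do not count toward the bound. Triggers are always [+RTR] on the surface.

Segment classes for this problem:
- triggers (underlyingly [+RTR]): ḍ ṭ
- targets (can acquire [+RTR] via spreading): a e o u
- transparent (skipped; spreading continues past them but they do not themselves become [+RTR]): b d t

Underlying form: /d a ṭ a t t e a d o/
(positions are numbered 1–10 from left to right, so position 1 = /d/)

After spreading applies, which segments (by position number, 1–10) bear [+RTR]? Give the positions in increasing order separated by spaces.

2 3

From /ṭ/ at 3 leftward: 2 /a/ → [+RTR]; 1 /d/ transparent; word edge.
Targets with no active source: positions 4 7 8 10 stay [-emphatic].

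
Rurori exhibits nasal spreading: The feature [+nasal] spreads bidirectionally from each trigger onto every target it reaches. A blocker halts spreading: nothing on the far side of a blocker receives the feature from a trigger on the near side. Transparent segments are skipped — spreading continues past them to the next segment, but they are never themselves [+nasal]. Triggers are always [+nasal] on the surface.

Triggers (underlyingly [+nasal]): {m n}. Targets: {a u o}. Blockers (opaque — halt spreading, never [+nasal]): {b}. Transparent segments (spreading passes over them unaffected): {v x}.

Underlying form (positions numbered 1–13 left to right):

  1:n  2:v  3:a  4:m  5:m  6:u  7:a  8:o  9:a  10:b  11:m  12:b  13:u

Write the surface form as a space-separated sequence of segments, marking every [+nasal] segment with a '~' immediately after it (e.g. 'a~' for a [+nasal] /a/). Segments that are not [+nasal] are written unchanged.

From /n/ at 1 rightward: 2 /v/ transparent; 3 /a/ → [+nasal]; 4 /m/ is itself a trigger — this domain ends here.
From /n/ at 1 leftward: word edge.
From /m/ at 4 rightward: 5 /m/ is itself a trigger — this domain ends here.
From /m/ at 4 leftward: 3 /a/ → [+nasal]; 2 /v/ transparent; 1 /n/ is itself a trigger — this domain ends here.
From /m/ at 5 rightward: 6 /u/ → [+nasal]; 7 /a/ → [+nasal]; 8 /o/ → [+nasal]; 9 /a/ → [+nasal]; 10 /b/ blocks.
From /m/ at 5 leftward: 4 /m/ is itself a trigger — this domain ends here.
From /m/ at 11 rightward: 12 /b/ blocks.
From /m/ at 11 leftward: 10 /b/ blocks.
Target with no active source: position 13 stays [-nasal].
[+nasal] positions on the surface: 1 3 4 5 6 7 8 9 11.

n~ v a~ m~ m~ u~ a~ o~ a~ b m~ b u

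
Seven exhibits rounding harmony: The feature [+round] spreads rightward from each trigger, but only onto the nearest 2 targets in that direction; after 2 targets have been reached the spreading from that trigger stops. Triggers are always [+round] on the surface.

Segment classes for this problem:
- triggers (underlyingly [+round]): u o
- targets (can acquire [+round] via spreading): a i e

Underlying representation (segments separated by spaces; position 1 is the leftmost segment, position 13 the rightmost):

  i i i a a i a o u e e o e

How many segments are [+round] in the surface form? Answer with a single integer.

6

From /o/ at 8 rightward: 9 /u/ is itself a trigger — this domain ends here.
From /u/ at 9 rightward: 10 /e/ → [+round]; 11 /e/ → [+round]; bound reached.
From /o/ at 12 rightward: 13 /e/ → [+round]; word edge.
Targets with no active source: positions 1 2 3 4 5 6 7 stay [-round].
[+round] positions on the surface: 8 9 10 11 12 13.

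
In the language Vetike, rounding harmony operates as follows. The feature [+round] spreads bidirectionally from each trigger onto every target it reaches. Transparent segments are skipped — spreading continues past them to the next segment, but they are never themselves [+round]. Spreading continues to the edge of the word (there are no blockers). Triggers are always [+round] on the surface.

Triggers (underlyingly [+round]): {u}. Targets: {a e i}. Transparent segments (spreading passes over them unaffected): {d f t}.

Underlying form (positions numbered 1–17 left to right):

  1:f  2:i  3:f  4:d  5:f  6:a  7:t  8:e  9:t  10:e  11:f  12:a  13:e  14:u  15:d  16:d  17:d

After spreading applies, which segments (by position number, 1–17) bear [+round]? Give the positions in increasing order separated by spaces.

From /u/ at 14 rightward: 15 /d/ transparent; 16 /d/ transparent; 17 /d/ transparent; word edge.
From /u/ at 14 leftward: 13 /e/ → [+round]; 12 /a/ → [+round]; 11 /f/ transparent; 10 /e/ → [+round]; 9 /t/ transparent; 8 /e/ → [+round]; 7 /t/ transparent; 6 /a/ → [+round]; 5 /f/ transparent; 4 /d/ transparent; 3 /f/ transparent; 2 /i/ → [+round]; 1 /f/ transparent; word edge.

2 6 8 10 12 13 14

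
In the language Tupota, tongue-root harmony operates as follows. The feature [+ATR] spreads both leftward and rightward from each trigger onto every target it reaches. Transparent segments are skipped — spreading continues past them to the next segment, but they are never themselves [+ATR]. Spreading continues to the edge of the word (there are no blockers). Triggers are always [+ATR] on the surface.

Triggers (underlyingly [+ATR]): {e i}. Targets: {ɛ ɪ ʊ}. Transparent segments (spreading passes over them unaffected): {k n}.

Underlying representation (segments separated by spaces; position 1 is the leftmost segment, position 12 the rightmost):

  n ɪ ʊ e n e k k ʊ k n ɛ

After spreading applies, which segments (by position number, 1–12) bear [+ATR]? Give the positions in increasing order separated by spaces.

From /e/ at 4 rightward: 5 /n/ transparent; 6 /e/ is itself a trigger — this domain ends here.
From /e/ at 4 leftward: 3 /ʊ/ → [+ATR]; 2 /ɪ/ → [+ATR]; 1 /n/ transparent; word edge.
From /e/ at 6 rightward: 7 /k/ transparent; 8 /k/ transparent; 9 /ʊ/ → [+ATR]; 10 /k/ transparent; 11 /n/ transparent; 12 /ɛ/ → [+ATR]; word edge.
From /e/ at 6 leftward: 5 /n/ transparent; 4 /e/ is itself a trigger — this domain ends here.

2 3 4 6 9 12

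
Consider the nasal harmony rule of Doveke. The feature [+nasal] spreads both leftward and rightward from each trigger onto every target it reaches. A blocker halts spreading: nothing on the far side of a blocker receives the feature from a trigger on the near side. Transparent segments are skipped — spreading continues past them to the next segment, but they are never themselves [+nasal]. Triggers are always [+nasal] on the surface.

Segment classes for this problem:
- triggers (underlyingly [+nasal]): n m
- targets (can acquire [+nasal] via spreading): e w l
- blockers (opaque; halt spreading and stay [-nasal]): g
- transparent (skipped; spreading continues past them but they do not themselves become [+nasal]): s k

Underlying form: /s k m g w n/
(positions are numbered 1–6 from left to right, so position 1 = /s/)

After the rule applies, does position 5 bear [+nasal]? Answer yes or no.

yes

From /m/ at 3 rightward: 4 /g/ blocks.
From /m/ at 3 leftward: 2 /k/ transparent; 1 /s/ transparent; word edge.
From /n/ at 6 rightward: word edge.
From /n/ at 6 leftward: 5 /w/ → [+nasal]; 4 /g/ blocks.
[+nasal] positions on the surface: 3 5 6.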